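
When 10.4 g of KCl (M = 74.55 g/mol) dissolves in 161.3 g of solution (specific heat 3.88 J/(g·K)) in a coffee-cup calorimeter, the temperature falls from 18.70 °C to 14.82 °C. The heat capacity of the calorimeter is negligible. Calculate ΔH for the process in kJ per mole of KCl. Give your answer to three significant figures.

|ΔT| = |14.82 − 18.70| = 3.88 °C
|q_surr| = (161.3 × 3.88) × 3.88 = 625.844 × 3.88 = 2428 J
n(KCl) = 10.4 / 74.55 = 0.1395 mol
Temperature fell, so q_rxn = +|q_surr| = 2.428 kJ
ΔH = q_rxn / n = 17.41 kJ/mol

ΔH = 17.4 kJ/mol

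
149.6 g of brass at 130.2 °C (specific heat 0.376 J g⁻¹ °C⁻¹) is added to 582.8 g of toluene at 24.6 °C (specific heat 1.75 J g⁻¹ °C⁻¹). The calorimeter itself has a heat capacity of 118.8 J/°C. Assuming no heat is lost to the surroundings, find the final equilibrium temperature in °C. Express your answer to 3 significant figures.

Heat lost by brass = heat gained by toluene + calorimeter.
(149.6)(0.376)(130.2 − T) = [(582.8)(1.75) + 118.8](T − 24.6)
56.2496 (130.2 − T) = 1138.7 (T − 24.6)
7323.7 − 56.2496 T = 1138.7 T − 28012
35335.7 = 1194.9496 T
T = 29.57 °C

T_f = 29.6 °C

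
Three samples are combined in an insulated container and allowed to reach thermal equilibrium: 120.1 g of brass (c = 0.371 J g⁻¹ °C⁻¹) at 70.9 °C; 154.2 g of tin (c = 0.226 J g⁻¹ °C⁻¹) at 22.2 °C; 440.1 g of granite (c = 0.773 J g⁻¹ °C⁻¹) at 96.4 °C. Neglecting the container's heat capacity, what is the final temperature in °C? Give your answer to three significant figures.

Σ mᵢcᵢ(T − Tᵢ) = 0  ⇒  T = Σ mᵢcᵢTᵢ / Σ mᵢcᵢ
Σ mᵢcᵢ = 120.1×0.371 + 154.2×0.226 + 440.1×0.773 = 419.6036
Σ mᵢcᵢTᵢ = 44.5571×70.9 + 34.8492×22.2 + 340.1973×96.4 = 36728
T = 36728 / 419.6036 = 87.53 °C

T_f = 87.5 °C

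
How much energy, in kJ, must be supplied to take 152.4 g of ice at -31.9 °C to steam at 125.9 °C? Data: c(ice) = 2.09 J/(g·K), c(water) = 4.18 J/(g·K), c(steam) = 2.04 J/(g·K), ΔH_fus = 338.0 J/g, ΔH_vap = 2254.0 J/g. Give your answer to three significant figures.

q = 477 kJ

q1 (heat ice -31.9→0.0 °C): 152.4 × 2.09 × 31.9 = 10161 J
q2 (melt at 0 °C): 152.4 × 338.0 = 51511 J
q3 (heat water 0.0→100.0 °C): 152.4 × 4.18 × 100.0 = 63703 J
q4 (vaporize at 100 °C): 152.4 × 2254.0 = 343510 J
q5 (heat steam 100.0→125.9 °C): 152.4 × 2.04 × 25.9 = 8052 J
Total: 10161 + 51511 + 63703 + 343510 + 8052 = 476937 J = 477 kJ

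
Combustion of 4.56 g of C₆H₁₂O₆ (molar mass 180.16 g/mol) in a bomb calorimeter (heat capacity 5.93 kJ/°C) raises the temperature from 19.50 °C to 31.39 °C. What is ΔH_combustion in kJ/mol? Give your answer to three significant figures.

ΔT = 31.39 − 19.50 = 11.89 °C
q_cal = C_cal × ΔT = 5.93 × 11.89 = 70.5077 kJ
n = 4.56 / 180.16 = 0.02531 mol
q_rxn = −q_cal = -70.5077 kJ
ΔH = -70.5077 / 0.02531 = -2786 kJ/mol

ΔH = -2790 kJ/mol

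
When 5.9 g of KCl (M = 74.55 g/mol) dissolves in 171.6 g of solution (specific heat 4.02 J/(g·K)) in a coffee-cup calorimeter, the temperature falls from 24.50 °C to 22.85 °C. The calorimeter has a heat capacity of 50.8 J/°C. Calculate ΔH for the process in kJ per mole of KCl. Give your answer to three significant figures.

|ΔT| = |22.85 − 24.50| = 1.65 °C
|q_surr| = (171.6 × 4.02 + 50.8) × 1.65 = 740.632 × 1.65 = 1222 J
n(KCl) = 5.9 / 74.55 = 0.07914 mol
Temperature fell, so q_rxn = +|q_surr| = 1.222 kJ
ΔH = q_rxn / n = 15.44 kJ/mol

ΔH = 15.4 kJ/mol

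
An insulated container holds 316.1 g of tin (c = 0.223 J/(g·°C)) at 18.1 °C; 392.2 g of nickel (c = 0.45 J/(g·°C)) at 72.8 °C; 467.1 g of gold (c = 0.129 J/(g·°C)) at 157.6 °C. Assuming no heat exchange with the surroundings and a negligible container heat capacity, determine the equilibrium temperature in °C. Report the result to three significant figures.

T_f = 76.9 °C

Σ mᵢcᵢ(T − Tᵢ) = 0  ⇒  T = Σ mᵢcᵢTᵢ / Σ mᵢcᵢ
Σ mᵢcᵢ = 316.1×0.223 + 392.2×0.45 + 467.1×0.129 = 307.2362
Σ mᵢcᵢTᵢ = 70.4903×18.1 + 176.49×72.8 + 60.2559×157.6 = 23621
T = 23621 / 307.2362 = 76.88 °C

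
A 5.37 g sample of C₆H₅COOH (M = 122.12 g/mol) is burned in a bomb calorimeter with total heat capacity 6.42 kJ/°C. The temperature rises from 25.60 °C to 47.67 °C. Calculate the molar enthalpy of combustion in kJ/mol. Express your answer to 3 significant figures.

ΔT = 47.67 − 25.60 = 22.07 °C
q_cal = C_cal × ΔT = 6.42 × 22.07 = 141.6894 kJ
n = 5.37 / 122.12 = 0.04397 mol
q_rxn = −q_cal = -141.6894 kJ
ΔH = -141.6894 / 0.04397 = -3222 kJ/mol

ΔH = -3220 kJ/mol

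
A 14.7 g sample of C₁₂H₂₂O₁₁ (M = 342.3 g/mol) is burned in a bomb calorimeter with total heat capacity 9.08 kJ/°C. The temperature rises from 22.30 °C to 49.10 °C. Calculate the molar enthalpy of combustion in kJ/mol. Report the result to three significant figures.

ΔT = 49.10 − 22.30 = 26.80 °C
q_cal = C_cal × ΔT = 9.08 × 26.80 = 243.344 kJ
n = 14.7 / 342.3 = 0.04294 mol
q_rxn = −q_cal = -243.344 kJ
ΔH = -243.344 / 0.04294 = -5667 kJ/mol

ΔH = -5670 kJ/mol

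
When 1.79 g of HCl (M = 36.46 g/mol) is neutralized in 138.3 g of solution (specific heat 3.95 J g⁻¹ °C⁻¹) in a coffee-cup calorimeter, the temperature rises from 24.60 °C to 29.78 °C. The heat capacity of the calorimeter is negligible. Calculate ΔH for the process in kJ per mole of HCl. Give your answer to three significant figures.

|ΔT| = |29.78 − 24.60| = 5.18 °C
|q_surr| = (138.3 × 3.95) × 5.18 = 546.285 × 5.18 = 2830 J
n(HCl) = 1.79 / 36.46 = 0.04909 mol
Temperature rose, so q_rxn = −|q_surr| = -2.830 kJ
ΔH = q_rxn / n = -57.649 kJ/mol

ΔH = -57.6 kJ/mol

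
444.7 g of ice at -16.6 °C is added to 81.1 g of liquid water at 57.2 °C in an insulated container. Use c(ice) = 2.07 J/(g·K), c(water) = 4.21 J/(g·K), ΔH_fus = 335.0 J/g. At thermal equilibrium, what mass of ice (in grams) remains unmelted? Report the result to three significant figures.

Heat to warm all ice to 0 °C: 444.7×2.07×16.6 = 15281 J
Heat released by water cooling to 0 °C: 81.1×4.21×57.2 = 19530 J
19530 J < 15281 + 444.7×335.0 = 164255.5 J, so not all ice melts; final T = 0 °C.
Heat left for melting: 19530 − 15281 = 4249 J
Mass melted = 4249 / 335.0 = 12.68 g
Ice remaining = 444.7 − 12.68 = 432.02 g

m_ice remaining = 432 g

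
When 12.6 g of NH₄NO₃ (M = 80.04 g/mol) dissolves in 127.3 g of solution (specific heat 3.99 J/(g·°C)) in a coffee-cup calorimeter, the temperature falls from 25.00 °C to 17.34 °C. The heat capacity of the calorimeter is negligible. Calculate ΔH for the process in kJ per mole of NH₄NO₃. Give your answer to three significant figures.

|ΔT| = |17.34 − 25.00| = 7.66 °C
|q_surr| = (127.3 × 3.99) × 7.66 = 507.927 × 7.66 = 3891 J
n(NH₄NO₃) = 12.6 / 80.04 = 0.1574 mol
Temperature fell, so q_rxn = +|q_surr| = 3.891 kJ
ΔH = q_rxn / n = 24.72 kJ/mol

ΔH = 24.7 kJ/mol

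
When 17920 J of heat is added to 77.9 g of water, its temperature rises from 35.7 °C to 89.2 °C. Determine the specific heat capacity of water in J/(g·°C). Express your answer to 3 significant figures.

c = 4.30 J/(g·°C)

c = q / (m ΔT) = 17920 / (77.9 × 53.5)
c = 17920 / 4167.65 = 4.30 J/(g·°C)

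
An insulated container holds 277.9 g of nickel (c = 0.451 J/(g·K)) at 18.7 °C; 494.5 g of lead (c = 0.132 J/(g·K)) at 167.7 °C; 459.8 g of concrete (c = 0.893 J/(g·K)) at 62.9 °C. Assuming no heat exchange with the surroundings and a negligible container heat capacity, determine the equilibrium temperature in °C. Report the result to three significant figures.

Σ mᵢcᵢ(T − Tᵢ) = 0  ⇒  T = Σ mᵢcᵢTᵢ / Σ mᵢcᵢ
Σ mᵢcᵢ = 277.9×0.451 + 494.5×0.132 + 459.8×0.893 = 601.2083
Σ mᵢcᵢTᵢ = 125.3329×18.7 + 65.274×167.7 + 410.6014×62.9 = 39117
T = 39117 / 601.2083 = 65.06 °C

T_f = 65.1 °C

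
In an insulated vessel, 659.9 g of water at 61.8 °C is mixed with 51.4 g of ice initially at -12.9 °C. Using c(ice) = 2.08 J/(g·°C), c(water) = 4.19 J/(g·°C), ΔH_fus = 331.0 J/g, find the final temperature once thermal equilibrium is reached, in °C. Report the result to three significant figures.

T_f = 51.2 °C

Heat to bring ice to 0 °C and melt it: q₁ = 51.4×2.08×12.9 + 51.4×331.0 = 18393 J
Heat the water can supply cooling to 0 °C: 659.9×4.19×61.8 = 170876 J > q₁, so all ice melts.
Energy balance: 659.9×4.19×(61.8 − T) = 18393 + 51.4×4.19×(T − 0)
2764.981(61.8 − T) = 18393 + 215.366 T
170876 − 18393 = 2980.347 T
T = 152483 / 2980.347 = 51.16 °C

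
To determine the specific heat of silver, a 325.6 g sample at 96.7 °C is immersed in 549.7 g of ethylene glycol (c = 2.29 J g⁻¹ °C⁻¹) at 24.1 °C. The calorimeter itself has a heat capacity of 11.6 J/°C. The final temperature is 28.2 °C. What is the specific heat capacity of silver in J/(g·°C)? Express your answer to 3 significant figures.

q_gained = (549.7 × 2.29 + 11.6) × (28.2 − 24.1) = 5209 J
q_lost = 325.6 × c × (96.7 − 28.2) = 22303.6 c
Set equal: c = 5209 / 22303.6 = 0.234 J/(g·°C)

c = 0.234 J/(g·°C)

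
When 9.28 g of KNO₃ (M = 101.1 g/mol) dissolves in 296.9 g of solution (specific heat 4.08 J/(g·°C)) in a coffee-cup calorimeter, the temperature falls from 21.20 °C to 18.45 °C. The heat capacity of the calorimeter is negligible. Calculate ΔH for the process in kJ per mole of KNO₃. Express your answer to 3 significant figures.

|ΔT| = |18.45 − 21.20| = 2.75 °C
|q_surr| = (296.9 × 4.08) × 2.75 = 1211.352 × 2.75 = 3331 J
n(KNO₃) = 9.28 / 101.1 = 0.09179 mol
Temperature fell, so q_rxn = +|q_surr| = 3.331 kJ
ΔH = q_rxn / n = 36.29 kJ/mol

ΔH = 36.3 kJ/mol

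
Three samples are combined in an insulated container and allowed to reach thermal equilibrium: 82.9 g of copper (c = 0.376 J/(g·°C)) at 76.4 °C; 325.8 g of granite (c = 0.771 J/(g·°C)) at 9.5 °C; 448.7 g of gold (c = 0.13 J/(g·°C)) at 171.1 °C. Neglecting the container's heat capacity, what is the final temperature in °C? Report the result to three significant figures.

T_f = 43.3 °C

Σ mᵢcᵢ(T − Tᵢ) = 0  ⇒  T = Σ mᵢcᵢTᵢ / Σ mᵢcᵢ
Σ mᵢcᵢ = 82.9×0.376 + 325.8×0.771 + 448.7×0.13 = 340.6932
Σ mᵢcᵢTᵢ = 31.1704×76.4 + 251.1918×9.5 + 58.331×171.1 = 14748
T = 14748 / 340.6932 = 43.29 °C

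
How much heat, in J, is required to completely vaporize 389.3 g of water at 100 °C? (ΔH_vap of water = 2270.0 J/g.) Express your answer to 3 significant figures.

q = m × ΔH_vap = 389.3 × 2270.0 = 883700 J

q = 884000 J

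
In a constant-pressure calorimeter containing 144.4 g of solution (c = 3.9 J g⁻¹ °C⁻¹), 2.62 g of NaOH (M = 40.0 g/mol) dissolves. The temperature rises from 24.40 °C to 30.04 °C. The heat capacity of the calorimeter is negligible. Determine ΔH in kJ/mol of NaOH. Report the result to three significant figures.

ΔH = -48.5 kJ/mol

|ΔT| = |30.04 − 24.40| = 5.64 °C
|q_surr| = (144.4 × 3.9) × 5.64 = 563.16 × 5.64 = 3176 J
n(NaOH) = 2.62 / 40.0 = 0.06550 mol
Temperature rose, so q_rxn = −|q_surr| = -3.176 kJ
ΔH = q_rxn / n = -48.49 kJ/mol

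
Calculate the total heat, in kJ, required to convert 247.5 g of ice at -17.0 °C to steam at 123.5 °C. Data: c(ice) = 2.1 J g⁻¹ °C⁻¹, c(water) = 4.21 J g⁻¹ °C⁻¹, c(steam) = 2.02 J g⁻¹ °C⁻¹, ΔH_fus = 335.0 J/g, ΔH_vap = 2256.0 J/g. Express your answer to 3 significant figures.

q = 766 kJ

q1 (heat ice -17.0→0.0 °C): 247.5 × 2.1 × 17.0 = 8836 J
q2 (melt at 0 °C): 247.5 × 335.0 = 82913 J
q3 (heat water 0.0→100.0 °C): 247.5 × 4.21 × 100.0 = 104198 J
q4 (vaporize at 100 °C): 247.5 × 2256.0 = 558360 J
q5 (heat steam 100.0→123.5 °C): 247.5 × 2.02 × 23.5 = 11749 J
Total: 8836 + 82913 + 104198 + 558360 + 11749 = 766056 J = 766 kJ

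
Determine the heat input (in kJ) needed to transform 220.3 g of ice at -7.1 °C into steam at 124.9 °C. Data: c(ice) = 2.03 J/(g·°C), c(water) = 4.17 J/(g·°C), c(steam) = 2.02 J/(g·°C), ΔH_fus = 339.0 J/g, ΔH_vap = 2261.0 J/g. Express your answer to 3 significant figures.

q = 679 kJ

q1 (heat ice -7.1→0.0 °C): 220.3 × 2.03 × 7.1 = 3175 J
q2 (melt at 0 °C): 220.3 × 339.0 = 74682 J
q3 (heat water 0.0→100.0 °C): 220.3 × 4.17 × 100.0 = 91865 J
q4 (vaporize at 100 °C): 220.3 × 2261.0 = 498098 J
q5 (heat steam 100.0→124.9 °C): 220.3 × 2.02 × 24.9 = 11081 J
Total: 3175 + 74682 + 91865 + 498098 + 11081 = 678901 J = 679 kJ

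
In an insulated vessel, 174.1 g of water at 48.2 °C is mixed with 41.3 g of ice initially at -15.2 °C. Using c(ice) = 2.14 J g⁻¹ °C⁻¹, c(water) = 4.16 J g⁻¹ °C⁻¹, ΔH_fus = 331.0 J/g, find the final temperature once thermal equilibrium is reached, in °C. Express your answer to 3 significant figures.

T_f = 22.2 °C

Heat to bring ice to 0 °C and melt it: q₁ = 41.3×2.14×15.2 + 41.3×331.0 = 15014 J
Heat the water can supply cooling to 0 °C: 174.1×4.16×48.2 = 34909.1 J > q₁, so all ice melts.
Energy balance: 174.1×4.16×(48.2 − T) = 15014 + 41.3×4.16×(T − 0)
724.256(48.2 − T) = 15014 + 171.808 T
34909.1 − 15014 = 896.064 T
T = 19895.1 / 896.064 = 22.20 °C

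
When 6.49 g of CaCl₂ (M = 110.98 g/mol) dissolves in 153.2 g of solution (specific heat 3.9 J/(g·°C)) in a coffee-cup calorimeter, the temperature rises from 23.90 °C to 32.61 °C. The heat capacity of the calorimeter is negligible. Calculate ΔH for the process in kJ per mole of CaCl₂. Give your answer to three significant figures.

ΔH = -89.0 kJ/mol

|ΔT| = |32.61 − 23.90| = 8.71 °C
|q_surr| = (153.2 × 3.9) × 8.71 = 597.48 × 8.71 = 5204 J
n(CaCl₂) = 6.49 / 110.98 = 0.05848 mol
Temperature rose, so q_rxn = −|q_surr| = -5.204 kJ
ΔH = q_rxn / n = -88.99 kJ/mol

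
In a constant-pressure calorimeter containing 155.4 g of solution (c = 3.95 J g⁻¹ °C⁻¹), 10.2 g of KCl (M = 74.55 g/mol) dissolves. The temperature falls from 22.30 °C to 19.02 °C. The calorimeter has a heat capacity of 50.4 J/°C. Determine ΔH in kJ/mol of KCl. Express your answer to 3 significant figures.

ΔH = 15.9 kJ/mol

|ΔT| = |19.02 − 22.30| = 3.28 °C
|q_surr| = (155.4 × 3.95 + 50.4) × 3.28 = 664.23 × 3.28 = 2179 J
n(KCl) = 10.2 / 74.55 = 0.1368 mol
Temperature fell, so q_rxn = +|q_surr| = 2.179 kJ
ΔH = q_rxn / n = 15.93 kJ/mol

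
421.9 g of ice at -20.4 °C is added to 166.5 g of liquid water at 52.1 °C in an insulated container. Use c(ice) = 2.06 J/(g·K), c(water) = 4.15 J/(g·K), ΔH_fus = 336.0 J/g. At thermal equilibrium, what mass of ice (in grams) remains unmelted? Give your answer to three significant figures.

Heat to warm all ice to 0 °C: 421.9×2.06×20.4 = 17730 J
Heat released by water cooling to 0 °C: 166.5×4.15×52.1 = 36000 J
36000 J < 17730 + 421.9×336.0 = 159488.4 J, so not all ice melts; final T = 0 °C.
Heat left for melting: 36000 − 17730 = 18270 J
Mass melted = 18270 / 336.0 = 54.38 g
Ice remaining = 421.9 − 54.38 = 367.52 g

m_ice remaining = 368 g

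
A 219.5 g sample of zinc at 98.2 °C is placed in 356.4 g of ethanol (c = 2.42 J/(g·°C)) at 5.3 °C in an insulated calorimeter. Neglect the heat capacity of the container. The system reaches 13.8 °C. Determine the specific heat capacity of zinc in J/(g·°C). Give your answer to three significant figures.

q_gained = (356.4 × 2.42) × (13.8 − 5.3) = 7331 J
q_lost = 219.5 × c × (98.2 − 13.8) = 18525.8 c
Set equal: c = 7331 / 18525.8 = 0.396 J/(g·°C)

c = 0.396 J/(g·°C)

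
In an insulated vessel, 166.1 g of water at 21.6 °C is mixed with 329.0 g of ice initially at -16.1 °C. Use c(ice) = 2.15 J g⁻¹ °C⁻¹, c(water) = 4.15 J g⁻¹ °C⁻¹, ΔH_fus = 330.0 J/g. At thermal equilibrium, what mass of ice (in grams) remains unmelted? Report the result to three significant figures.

Heat to warm all ice to 0 °C: 329.0×2.15×16.1 = 11388 J
Heat released by water cooling to 0 °C: 166.1×4.15×21.6 = 14889 J
14889 J < 11388 + 329.0×330.0 = 119958 J, so not all ice melts; final T = 0 °C.
Heat left for melting: 14889 − 11388 = 3501 J
Mass melted = 3501 / 330.0 = 10.61 g
Ice remaining = 329.0 − 10.61 = 318.39 g

m_ice remaining = 318 g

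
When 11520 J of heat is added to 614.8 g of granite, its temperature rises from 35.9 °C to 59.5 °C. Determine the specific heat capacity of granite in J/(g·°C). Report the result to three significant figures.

c = 0.794 J/(g·°C)

c = q / (m ΔT) = 11520 / (614.8 × 23.6)
c = 11520 / 14509.28 = 0.794 J/(g·°C)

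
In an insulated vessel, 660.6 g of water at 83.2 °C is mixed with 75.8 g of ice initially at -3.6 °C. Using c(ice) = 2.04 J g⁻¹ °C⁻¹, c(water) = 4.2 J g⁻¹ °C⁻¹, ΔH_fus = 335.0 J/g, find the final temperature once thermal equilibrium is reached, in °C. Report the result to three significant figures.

Heat to bring ice to 0 °C and melt it: q₁ = 75.8×2.04×3.6 + 75.8×335.0 = 25950 J
Heat the water can supply cooling to 0 °C: 660.6×4.2×83.2 = 230840 J > q₁, so all ice melts.
Energy balance: 660.6×4.2×(83.2 − T) = 25950 + 75.8×4.2×(T − 0)
2774.52(83.2 − T) = 25950 + 318.36 T
230840 − 25950 = 3092.88 T
T = 204890 / 3092.88 = 66.246 °C

T_f = 66.2 °C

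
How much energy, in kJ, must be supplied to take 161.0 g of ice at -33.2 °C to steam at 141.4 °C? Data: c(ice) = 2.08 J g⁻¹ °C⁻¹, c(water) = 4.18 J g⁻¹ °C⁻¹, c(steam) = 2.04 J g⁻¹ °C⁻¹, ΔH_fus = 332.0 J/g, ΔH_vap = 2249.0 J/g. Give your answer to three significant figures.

q1 (heat ice -33.2→0.0 °C): 161.0 × 2.08 × 33.2 = 11118 J
q2 (melt at 0 °C): 161.0 × 332.0 = 53452 J
q3 (heat water 0.0→100.0 °C): 161.0 × 4.18 × 100.0 = 67298 J
q4 (vaporize at 100 °C): 161.0 × 2249.0 = 362089 J
q5 (heat steam 100.0→141.4 °C): 161.0 × 2.04 × 41.4 = 13597 J
Total: 11118 + 53452 + 67298 + 362089 + 13597 = 507554 J = 508 kJ

q = 508 kJ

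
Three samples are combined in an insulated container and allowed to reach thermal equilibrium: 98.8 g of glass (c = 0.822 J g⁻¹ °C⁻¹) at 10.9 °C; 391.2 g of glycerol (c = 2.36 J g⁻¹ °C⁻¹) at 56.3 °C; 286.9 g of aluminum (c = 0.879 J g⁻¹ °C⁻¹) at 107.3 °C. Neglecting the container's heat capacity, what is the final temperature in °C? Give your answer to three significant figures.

T_f = 63.6 °C

Σ mᵢcᵢ(T − Tᵢ) = 0  ⇒  T = Σ mᵢcᵢTᵢ / Σ mᵢcᵢ
Σ mᵢcᵢ = 98.8×0.822 + 391.2×2.36 + 286.9×0.879 = 1256.6307
Σ mᵢcᵢTᵢ = 81.2136×10.9 + 923.232×56.3 + 252.1851×107.3 = 79923
T = 79923 / 1256.6307 = 63.60 °C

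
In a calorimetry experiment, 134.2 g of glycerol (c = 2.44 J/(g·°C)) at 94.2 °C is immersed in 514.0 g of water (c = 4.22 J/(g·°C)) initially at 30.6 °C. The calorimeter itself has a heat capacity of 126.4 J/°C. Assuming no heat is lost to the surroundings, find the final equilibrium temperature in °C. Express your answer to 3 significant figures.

T_f = 38.5 °C

Heat lost by glycerol = heat gained by water + calorimeter.
(134.2)(2.44)(94.2 − T) = [(514.0)(4.22) + 126.4](T − 30.6)
327.448 (94.2 − T) = 2295.48 (T − 30.6)
30846 − 327.448 T = 2295.48 T − 70242
101088 = 2622.928 T
T = 38.54 °C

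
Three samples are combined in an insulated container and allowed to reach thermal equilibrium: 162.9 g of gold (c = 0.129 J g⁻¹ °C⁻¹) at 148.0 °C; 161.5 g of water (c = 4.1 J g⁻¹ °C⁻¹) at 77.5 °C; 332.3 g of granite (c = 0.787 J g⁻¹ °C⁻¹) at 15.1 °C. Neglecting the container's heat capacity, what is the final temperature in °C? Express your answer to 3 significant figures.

T_f = 61.8 °C

Σ mᵢcᵢ(T − Tᵢ) = 0  ⇒  T = Σ mᵢcᵢTᵢ / Σ mᵢcᵢ
Σ mᵢcᵢ = 162.9×0.129 + 161.5×4.1 + 332.3×0.787 = 944.6842
Σ mᵢcᵢTᵢ = 21.0141×148.0 + 662.15×77.5 + 261.5201×15.1 = 58376
T = 58376 / 944.6842 = 61.79 °C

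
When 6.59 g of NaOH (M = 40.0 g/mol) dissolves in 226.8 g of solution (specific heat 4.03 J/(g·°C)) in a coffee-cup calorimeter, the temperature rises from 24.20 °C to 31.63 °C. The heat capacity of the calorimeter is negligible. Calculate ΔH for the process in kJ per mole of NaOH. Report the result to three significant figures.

ΔH = -41.2 kJ/mol

|ΔT| = |31.63 − 24.20| = 7.43 °C
|q_surr| = (226.8 × 4.03) × 7.43 = 914.004 × 7.43 = 6791 J
n(NaOH) = 6.59 / 40.0 = 0.1648 mol
Temperature rose, so q_rxn = −|q_surr| = -6.791 kJ
ΔH = q_rxn / n = -41.21 kJ/mol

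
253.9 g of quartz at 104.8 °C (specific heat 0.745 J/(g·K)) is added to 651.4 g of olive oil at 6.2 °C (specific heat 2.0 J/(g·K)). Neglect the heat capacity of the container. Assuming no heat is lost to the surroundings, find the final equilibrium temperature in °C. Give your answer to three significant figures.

Heat lost by quartz = heat gained by olive oil.
(253.9)(0.745)(104.8 − T) = (651.4)(2.0)(T − 6.2)
189.1555 (104.8 − T) = 1302.8 (T − 6.2)
19823 − 189.1555 T = 1302.8 T − 8077.4
27900.4 = 1491.9555 T
T = 18.70 °C

T_f = 18.7 °C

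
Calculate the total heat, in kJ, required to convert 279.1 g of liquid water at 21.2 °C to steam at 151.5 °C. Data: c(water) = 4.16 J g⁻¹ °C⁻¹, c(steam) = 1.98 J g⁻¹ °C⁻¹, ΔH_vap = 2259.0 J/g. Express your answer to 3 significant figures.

q = 750 kJ

q1 (heat water 21.2→100.0 °C): 279.1 × 4.16 × 78.8 = 91491 J
q2 (vaporize at 100 °C): 279.1 × 2259.0 = 630487 J
q3 (heat steam 100.0→151.5 °C): 279.1 × 1.98 × 51.5 = 28460 J
Total: 91491 + 630487 + 28460 = 750438 J = 750 kJ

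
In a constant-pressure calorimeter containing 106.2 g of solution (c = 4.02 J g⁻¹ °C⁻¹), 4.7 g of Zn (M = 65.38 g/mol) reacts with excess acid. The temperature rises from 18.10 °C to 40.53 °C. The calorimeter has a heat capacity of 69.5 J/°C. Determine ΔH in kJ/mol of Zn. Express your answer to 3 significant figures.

|ΔT| = |40.53 − 18.10| = 22.43 °C
|q_surr| = (106.2 × 4.02 + 69.5) × 22.43 = 496.424 × 22.43 = 11130 J
n(Zn) = 4.7 / 65.38 = 0.07189 mol
Temperature rose, so q_rxn = −|q_surr| = -11.13 kJ
ΔH = q_rxn / n = -154.8 kJ/mol

ΔH = -155 kJ/mol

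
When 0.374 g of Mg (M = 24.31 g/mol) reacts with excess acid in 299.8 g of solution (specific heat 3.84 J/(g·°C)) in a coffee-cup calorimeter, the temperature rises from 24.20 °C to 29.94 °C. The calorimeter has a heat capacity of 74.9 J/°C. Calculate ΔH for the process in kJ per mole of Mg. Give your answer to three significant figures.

|ΔT| = |29.94 − 24.20| = 5.74 °C
|q_surr| = (299.8 × 3.84 + 74.9) × 5.74 = 1226.132 × 5.74 = 7038.0 J
n(Mg) = 0.374 / 24.31 = 0.015385 mol
Temperature rose, so q_rxn = −|q_surr| = -7.0380 kJ
ΔH = q_rxn / n = -457.46 kJ/mol

ΔH = -457 kJ/mol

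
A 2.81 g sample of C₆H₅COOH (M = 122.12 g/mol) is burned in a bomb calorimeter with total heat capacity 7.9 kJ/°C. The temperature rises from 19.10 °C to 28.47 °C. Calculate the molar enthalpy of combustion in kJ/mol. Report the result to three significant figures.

ΔH = -3220 kJ/mol

ΔT = 28.47 − 19.10 = 9.37 °C
q_cal = C_cal × ΔT = 7.9 × 9.37 = 74.023 kJ
n = 2.81 / 122.12 = 0.02301 mol
q_rxn = −q_cal = -74.023 kJ
ΔH = -74.023 / 0.02301 = -3217 kJ/mol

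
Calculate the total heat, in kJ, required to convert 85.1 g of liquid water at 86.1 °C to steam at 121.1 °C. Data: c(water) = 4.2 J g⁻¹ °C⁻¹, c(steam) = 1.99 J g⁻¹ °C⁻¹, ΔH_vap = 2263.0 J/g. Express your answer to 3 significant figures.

q1 (heat water 86.1→100.0 °C): 85.1 × 4.2 × 13.9 = 4968 J
q2 (vaporize at 100 °C): 85.1 × 2263.0 = 192581 J
q3 (heat steam 100.0→121.1 °C): 85.1 × 1.99 × 21.1 = 3573 J
Total: 4968 + 192581 + 3573 = 201122 J = 201 kJ

q = 201 kJ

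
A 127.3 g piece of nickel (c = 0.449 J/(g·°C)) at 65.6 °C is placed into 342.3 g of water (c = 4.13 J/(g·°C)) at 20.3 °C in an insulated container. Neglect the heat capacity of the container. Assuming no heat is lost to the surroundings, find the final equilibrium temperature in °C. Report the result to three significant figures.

Heat lost by nickel = heat gained by water.
(127.3)(0.449)(65.6 − T) = (342.3)(4.13)(T − 20.3)
57.1577 (65.6 − T) = 1413.699 (T − 20.3)
3749.5 − 57.1577 T = 1413.699 T − 28698
32447.5 = 1470.8567 T
T = 22.06 °C

T_f = 22.1 °C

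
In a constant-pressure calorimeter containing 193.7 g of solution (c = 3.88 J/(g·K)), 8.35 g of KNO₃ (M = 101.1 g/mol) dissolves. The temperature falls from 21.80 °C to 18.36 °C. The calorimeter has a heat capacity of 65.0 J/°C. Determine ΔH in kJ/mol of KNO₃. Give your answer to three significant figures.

|ΔT| = |18.36 − 21.80| = 3.44 °C
|q_surr| = (193.7 × 3.88 + 65.0) × 3.44 = 816.556 × 3.44 = 2809 J
n(KNO₃) = 8.35 / 101.1 = 0.08259 mol
Temperature fell, so q_rxn = +|q_surr| = 2.809 kJ
ΔH = q_rxn / n = 34.01 kJ/mol

ΔH = 34.0 kJ/mol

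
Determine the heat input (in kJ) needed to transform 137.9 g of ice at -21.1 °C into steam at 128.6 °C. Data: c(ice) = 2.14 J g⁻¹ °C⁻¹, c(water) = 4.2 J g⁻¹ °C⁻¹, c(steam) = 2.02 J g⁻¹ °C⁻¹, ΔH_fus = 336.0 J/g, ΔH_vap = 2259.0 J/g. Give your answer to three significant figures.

q = 430 kJ

q1 (heat ice -21.1→0.0 °C): 137.9 × 2.14 × 21.1 = 6227 J
q2 (melt at 0 °C): 137.9 × 336.0 = 46334 J
q3 (heat water 0.0→100.0 °C): 137.9 × 4.2 × 100.0 = 57918 J
q4 (vaporize at 100 °C): 137.9 × 2259.0 = 311516 J
q5 (heat steam 100.0→128.6 °C): 137.9 × 2.02 × 28.6 = 7967 J
Total: 6227 + 46334 + 57918 + 311516 + 7967 = 429962 J = 430 kJ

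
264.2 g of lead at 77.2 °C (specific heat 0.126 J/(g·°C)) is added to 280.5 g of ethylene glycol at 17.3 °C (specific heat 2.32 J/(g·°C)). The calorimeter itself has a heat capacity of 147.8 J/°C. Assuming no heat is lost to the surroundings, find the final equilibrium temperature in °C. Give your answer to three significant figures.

T_f = 19.7 °C

Heat lost by lead = heat gained by ethylene glycol + calorimeter.
(264.2)(0.126)(77.2 − T) = [(280.5)(2.32) + 147.8](T − 17.3)
33.2892 (77.2 − T) = 798.56 (T − 17.3)
2569.9 − 33.2892 T = 798.56 T − 13815
16384.9 = 831.8492 T
T = 19.70 °C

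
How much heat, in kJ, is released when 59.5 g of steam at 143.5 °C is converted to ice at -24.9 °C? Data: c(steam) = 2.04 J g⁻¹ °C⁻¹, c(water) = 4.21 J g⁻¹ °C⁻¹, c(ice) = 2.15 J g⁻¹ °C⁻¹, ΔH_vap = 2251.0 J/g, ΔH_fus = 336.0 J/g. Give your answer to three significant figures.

q = 187 kJ

q1 (cool steam 143.5→100 °C): 59.5 × 2.04 × 43.5 = 5280 J
q2 (condense at 100 °C): 59.5 × 2251.0 = 133935 J
q3 (cool water 100→0 °C): 59.5 × 4.21 × 100.0 = 25050 J
q4 (freeze at 0 °C): 59.5 × 336.0 = 19992 J
q5 (cool ice 0→-24.9 °C): 59.5 × 2.15 × 24.9 = 3185 J
Total: 5280 + 133935 + 25050 + 19992 + 3185 = 187442 J = 187 kJ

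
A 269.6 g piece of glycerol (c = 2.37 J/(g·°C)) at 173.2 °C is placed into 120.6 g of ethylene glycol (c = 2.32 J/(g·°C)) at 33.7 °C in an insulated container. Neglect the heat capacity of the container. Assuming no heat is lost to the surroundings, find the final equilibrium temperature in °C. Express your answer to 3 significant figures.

Heat lost by glycerol = heat gained by ethylene glycol.
(269.6)(2.37)(173.2 − T) = (120.6)(2.32)(T − 33.7)
638.952 (173.2 − T) = 279.792 (T − 33.7)
110670 − 638.952 T = 279.792 T − 9429.0
120099.0 = 918.744 T
T = 130.7 °C

T_f = 131 °C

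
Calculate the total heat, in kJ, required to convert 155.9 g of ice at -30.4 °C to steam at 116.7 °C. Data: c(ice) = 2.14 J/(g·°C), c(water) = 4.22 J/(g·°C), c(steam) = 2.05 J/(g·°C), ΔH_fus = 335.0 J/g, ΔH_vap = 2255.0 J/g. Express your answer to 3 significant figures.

q1 (heat ice -30.4→0.0 °C): 155.9 × 2.14 × 30.4 = 10142 J
q2 (melt at 0 °C): 155.9 × 335.0 = 52227 J
q3 (heat water 0.0→100.0 °C): 155.9 × 4.22 × 100.0 = 65790 J
q4 (vaporize at 100 °C): 155.9 × 2255.0 = 351555 J
q5 (heat steam 100.0→116.7 °C): 155.9 × 2.05 × 16.7 = 5337 J
Total: 10142 + 52227 + 65790 + 351555 + 5337 = 485051 J = 485 kJ

q = 485 kJ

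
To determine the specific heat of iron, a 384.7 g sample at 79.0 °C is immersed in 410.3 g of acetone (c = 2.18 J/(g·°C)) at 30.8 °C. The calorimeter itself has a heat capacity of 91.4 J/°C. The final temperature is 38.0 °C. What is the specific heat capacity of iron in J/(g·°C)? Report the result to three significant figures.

c = 0.450 J/(g·°C)

q_gained = (410.3 × 2.18 + 91.4) × (38.0 − 30.8) = 7098 J
q_lost = 384.7 × c × (79.0 − 38.0) = 15772.7 c
Set equal: c = 7098 / 15772.7 = 0.450 J/(g·°C)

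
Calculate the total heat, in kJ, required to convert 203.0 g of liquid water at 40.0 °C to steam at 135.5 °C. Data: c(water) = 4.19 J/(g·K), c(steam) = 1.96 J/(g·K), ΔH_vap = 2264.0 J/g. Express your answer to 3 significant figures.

q1 (heat water 40.0→100.0 °C): 203.0 × 4.19 × 60.0 = 51034 J
q2 (vaporize at 100 °C): 203.0 × 2264.0 = 459592 J
q3 (heat steam 100.0→135.5 °C): 203.0 × 1.96 × 35.5 = 14125 J
Total: 51034 + 459592 + 14125 = 524751 J = 525 kJ

q = 525 kJ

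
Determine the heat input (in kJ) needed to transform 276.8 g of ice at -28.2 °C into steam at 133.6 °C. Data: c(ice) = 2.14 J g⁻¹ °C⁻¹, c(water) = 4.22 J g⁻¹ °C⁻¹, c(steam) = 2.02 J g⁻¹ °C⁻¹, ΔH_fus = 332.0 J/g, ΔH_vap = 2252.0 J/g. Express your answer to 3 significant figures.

q1 (heat ice -28.2→0.0 °C): 276.8 × 2.14 × 28.2 = 16704 J
q2 (melt at 0 °C): 276.8 × 332.0 = 91898 J
q3 (heat water 0.0→100.0 °C): 276.8 × 4.22 × 100.0 = 116810 J
q4 (vaporize at 100 °C): 276.8 × 2252.0 = 623354 J
q5 (heat steam 100.0→133.6 °C): 276.8 × 2.02 × 33.6 = 18787 J
Total: 16704 + 91898 + 116810 + 623354 + 18787 = 867553 J = 868 kJ

q = 868 kJ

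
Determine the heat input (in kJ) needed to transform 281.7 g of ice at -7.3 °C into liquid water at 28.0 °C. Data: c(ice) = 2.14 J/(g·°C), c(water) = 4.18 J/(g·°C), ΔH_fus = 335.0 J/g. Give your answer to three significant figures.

q = 132 kJ

q1 (heat ice -7.3→0.0 °C): 281.7 × 2.14 × 7.3 = 4401 J
q2 (melt at 0 °C): 281.7 × 335.0 = 94370 J
q3 (heat water 0.0→28.0 °C): 281.7 × 4.18 × 28.0 = 32970 J
Total: 4401 + 94370 + 32970 = 131741 J = 132 kJ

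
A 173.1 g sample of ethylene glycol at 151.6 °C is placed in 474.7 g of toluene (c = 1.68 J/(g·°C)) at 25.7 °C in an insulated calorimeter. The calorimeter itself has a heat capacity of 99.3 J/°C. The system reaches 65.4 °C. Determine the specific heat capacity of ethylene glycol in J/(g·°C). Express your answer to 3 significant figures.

q_gained = (474.7 × 1.68 + 99.3) × (65.4 − 25.7) = 35600 J
q_lost = 173.1 × c × (151.6 − 65.4) = 14921.22 c
Set equal: c = 35600 / 14921.22 = 2.39 J/(g·°C)

c = 2.39 J/(g·°C)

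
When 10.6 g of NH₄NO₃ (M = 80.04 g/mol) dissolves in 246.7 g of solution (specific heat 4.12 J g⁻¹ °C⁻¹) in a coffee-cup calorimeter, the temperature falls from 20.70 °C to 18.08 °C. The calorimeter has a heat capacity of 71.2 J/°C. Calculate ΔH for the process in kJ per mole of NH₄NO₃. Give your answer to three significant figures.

|ΔT| = |18.08 − 20.70| = 2.62 °C
|q_surr| = (246.7 × 4.12 + 71.2) × 2.62 = 1087.604 × 2.62 = 2850 J
n(NH₄NO₃) = 10.6 / 80.04 = 0.1324 mol
Temperature fell, so q_rxn = +|q_surr| = 2.850 kJ
ΔH = q_rxn / n = 21.53 kJ/mol

ΔH = 21.5 kJ/mol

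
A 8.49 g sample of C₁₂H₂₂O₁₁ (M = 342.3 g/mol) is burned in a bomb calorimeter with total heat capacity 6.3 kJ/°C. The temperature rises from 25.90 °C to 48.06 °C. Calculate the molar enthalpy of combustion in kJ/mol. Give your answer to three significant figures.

ΔH = -5630 kJ/mol

ΔT = 48.06 − 25.90 = 22.16 °C
q_cal = C_cal × ΔT = 6.3 × 22.16 = 139.608 kJ
n = 8.49 / 342.3 = 0.02480 mol
q_rxn = −q_cal = -139.608 kJ
ΔH = -139.608 / 0.02480 = -5629 kJ/mol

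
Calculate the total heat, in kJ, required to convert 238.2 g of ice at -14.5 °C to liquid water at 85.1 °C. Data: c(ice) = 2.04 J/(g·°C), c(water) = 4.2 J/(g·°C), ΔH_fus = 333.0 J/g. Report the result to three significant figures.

q1 (heat ice -14.5→0.0 °C): 238.2 × 2.04 × 14.5 = 7046 J
q2 (melt at 0 °C): 238.2 × 333.0 = 79321 J
q3 (heat water 0.0→85.1 °C): 238.2 × 4.2 × 85.1 = 85137 J
Total: 7046 + 79321 + 85137 = 171504 J = 172 kJ

q = 172 kJ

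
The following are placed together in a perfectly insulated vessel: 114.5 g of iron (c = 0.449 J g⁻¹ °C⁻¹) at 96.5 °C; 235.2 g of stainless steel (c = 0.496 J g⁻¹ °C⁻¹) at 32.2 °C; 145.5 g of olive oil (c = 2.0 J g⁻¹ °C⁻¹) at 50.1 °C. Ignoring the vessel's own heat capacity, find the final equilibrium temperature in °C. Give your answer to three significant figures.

Σ mᵢcᵢ(T − Tᵢ) = 0  ⇒  T = Σ mᵢcᵢTᵢ / Σ mᵢcᵢ
Σ mᵢcᵢ = 114.5×0.449 + 235.2×0.496 + 145.5×2.0 = 459.0697
Σ mᵢcᵢTᵢ = 51.4105×96.5 + 116.6592×32.2 + 291×50.1 = 23297
T = 23297 / 459.0697 = 50.748 °C

T_f = 50.7 °C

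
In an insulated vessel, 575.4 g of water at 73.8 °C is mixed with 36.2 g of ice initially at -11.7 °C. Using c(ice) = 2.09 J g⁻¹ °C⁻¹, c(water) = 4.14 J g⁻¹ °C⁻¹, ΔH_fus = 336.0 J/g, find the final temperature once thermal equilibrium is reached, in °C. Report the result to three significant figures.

Heat to bring ice to 0 °C and melt it: q₁ = 36.2×2.09×11.7 + 36.2×336.0 = 13048 J
Heat the water can supply cooling to 0 °C: 575.4×4.14×73.8 = 175803 J > q₁, so all ice melts.
Energy balance: 575.4×4.14×(73.8 − T) = 13048 + 36.2×4.14×(T − 0)
2382.156(73.8 − T) = 13048 + 149.868 T
175803 − 13048 = 2532.024 T
T = 162755 / 2532.024 = 64.28 °C

T_f = 64.3 °C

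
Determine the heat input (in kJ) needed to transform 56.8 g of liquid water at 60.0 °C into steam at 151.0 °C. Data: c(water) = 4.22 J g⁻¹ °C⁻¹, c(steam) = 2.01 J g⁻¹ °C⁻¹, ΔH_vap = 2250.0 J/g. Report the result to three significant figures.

q1 (heat water 60.0→100.0 °C): 56.8 × 4.22 × 40.0 = 9588 J
q2 (vaporize at 100 °C): 56.8 × 2250.0 = 127800 J
q3 (heat steam 100.0→151.0 °C): 56.8 × 2.01 × 51.0 = 5823 J
Total: 9588 + 127800 + 5823 = 143211 J = 143 kJ

q = 143 kJ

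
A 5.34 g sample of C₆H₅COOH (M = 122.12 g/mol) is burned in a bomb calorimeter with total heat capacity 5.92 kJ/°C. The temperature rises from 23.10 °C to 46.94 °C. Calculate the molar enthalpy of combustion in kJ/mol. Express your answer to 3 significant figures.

ΔT = 46.94 − 23.10 = 23.84 °C
q_cal = C_cal × ΔT = 5.92 × 23.84 = 141.1328 kJ
n = 5.34 / 122.12 = 0.04373 mol
q_rxn = −q_cal = -141.1328 kJ
ΔH = -141.1328 / 0.04373 = -3227 kJ/mol

ΔH = -3230 kJ/mol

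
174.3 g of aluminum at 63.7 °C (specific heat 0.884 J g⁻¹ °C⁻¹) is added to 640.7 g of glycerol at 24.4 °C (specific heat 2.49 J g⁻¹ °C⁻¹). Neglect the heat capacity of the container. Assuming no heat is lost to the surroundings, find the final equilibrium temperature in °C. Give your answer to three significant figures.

T_f = 27.9 °C

Heat lost by aluminum = heat gained by glycerol.
(174.3)(0.884)(63.7 − T) = (640.7)(2.49)(T − 24.4)
154.0812 (63.7 − T) = 1595.343 (T − 24.4)
9815.0 − 154.0812 T = 1595.343 T − 38926
48741.0 = 1749.4242 T
T = 27.86 °C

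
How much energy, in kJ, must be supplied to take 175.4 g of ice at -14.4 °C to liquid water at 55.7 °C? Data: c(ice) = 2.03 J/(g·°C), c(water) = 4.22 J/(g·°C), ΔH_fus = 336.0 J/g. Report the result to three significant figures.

q1 (heat ice -14.4→0.0 °C): 175.4 × 2.03 × 14.4 = 5127 J
q2 (melt at 0 °C): 175.4 × 336.0 = 58934 J
q3 (heat water 0.0→55.7 °C): 175.4 × 4.22 × 55.7 = 41228 J
Total: 5127 + 58934 + 41228 = 105289 J = 105 kJ

q = 105 kJ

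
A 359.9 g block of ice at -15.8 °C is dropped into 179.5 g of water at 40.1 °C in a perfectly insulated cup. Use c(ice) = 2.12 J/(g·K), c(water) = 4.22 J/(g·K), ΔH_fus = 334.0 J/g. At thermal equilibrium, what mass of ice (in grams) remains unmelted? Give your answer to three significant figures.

m_ice remaining = 305 g

Heat to warm all ice to 0 °C: 359.9×2.12×15.8 = 12055 J
Heat released by water cooling to 0 °C: 179.5×4.22×40.1 = 30375 J
30375 J < 12055 + 359.9×334.0 = 132261.6 J, so not all ice melts; final T = 0 °C.
Heat left for melting: 30375 − 12055 = 18320 J
Mass melted = 18320 / 334.0 = 54.85 g
Ice remaining = 359.9 − 54.85 = 305.05 g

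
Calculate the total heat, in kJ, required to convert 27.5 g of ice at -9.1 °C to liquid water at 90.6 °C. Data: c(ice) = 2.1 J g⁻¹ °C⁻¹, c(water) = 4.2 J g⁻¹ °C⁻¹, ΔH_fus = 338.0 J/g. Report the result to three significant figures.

q = 20.3 kJ

q1 (heat ice -9.1→0.0 °C): 27.5 × 2.1 × 9.1 = 526 J
q2 (melt at 0 °C): 27.5 × 338.0 = 9295 J
q3 (heat water 0.0→90.6 °C): 27.5 × 4.2 × 90.6 = 10464 J
Total: 526 + 9295 + 10464 = 20285 J = 20.3 kJ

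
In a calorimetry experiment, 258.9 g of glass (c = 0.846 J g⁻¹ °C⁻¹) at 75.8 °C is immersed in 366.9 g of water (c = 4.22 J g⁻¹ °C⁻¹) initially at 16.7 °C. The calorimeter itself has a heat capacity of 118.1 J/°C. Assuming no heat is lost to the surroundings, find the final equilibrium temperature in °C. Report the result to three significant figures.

Heat lost by glass = heat gained by water + calorimeter.
(258.9)(0.846)(75.8 − T) = [(366.9)(4.22) + 118.1](T − 16.7)
219.0294 (75.8 − T) = 1666.418 (T − 16.7)
16602 − 219.0294 T = 1666.418 T − 27829
44431 = 1885.4474 T
T = 23.57 °C

T_f = 23.6 °C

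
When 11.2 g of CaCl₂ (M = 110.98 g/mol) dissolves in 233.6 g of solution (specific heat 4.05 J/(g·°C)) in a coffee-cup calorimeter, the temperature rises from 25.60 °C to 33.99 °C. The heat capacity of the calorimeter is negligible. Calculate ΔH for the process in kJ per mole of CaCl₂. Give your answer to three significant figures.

|ΔT| = |33.99 − 25.60| = 8.39 °C
|q_surr| = (233.6 × 4.05) × 8.39 = 946.08 × 8.39 = 7938 J
n(CaCl₂) = 11.2 / 110.98 = 0.1009 mol
Temperature rose, so q_rxn = −|q_surr| = -7.938 kJ
ΔH = q_rxn / n = -78.67 kJ/mol

ΔH = -78.7 kJ/mol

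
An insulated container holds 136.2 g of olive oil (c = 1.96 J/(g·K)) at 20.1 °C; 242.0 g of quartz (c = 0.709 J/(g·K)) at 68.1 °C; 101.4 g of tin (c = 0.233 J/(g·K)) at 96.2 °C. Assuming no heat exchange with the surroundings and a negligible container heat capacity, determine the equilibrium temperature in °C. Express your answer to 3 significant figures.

T_f = 41.8 °C

Σ mᵢcᵢ(T − Tᵢ) = 0  ⇒  T = Σ mᵢcᵢTᵢ / Σ mᵢcᵢ
Σ mᵢcᵢ = 136.2×1.96 + 242.0×0.709 + 101.4×0.233 = 462.1562
Σ mᵢcᵢTᵢ = 266.952×20.1 + 171.578×68.1 + 23.6262×96.2 = 19323
T = 19323 / 462.1562 = 41.81 °C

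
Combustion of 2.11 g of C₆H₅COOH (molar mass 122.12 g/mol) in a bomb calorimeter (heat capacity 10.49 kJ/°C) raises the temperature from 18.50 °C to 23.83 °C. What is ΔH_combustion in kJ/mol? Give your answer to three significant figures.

ΔH = -3240 kJ/mol

ΔT = 23.83 − 18.50 = 5.33 °C
q_cal = C_cal × ΔT = 10.49 × 5.33 = 55.9117 kJ
n = 2.11 / 122.12 = 0.01728 mol
q_rxn = −q_cal = -55.9117 kJ
ΔH = -55.9117 / 0.01728 = -3236 kJ/mol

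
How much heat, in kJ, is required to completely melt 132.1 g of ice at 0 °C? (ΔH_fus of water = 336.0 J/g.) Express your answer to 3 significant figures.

q = 44.4 kJ

q = m × ΔH_fus = 132.1 × 336.0 = 44390 J = 44.4 kJ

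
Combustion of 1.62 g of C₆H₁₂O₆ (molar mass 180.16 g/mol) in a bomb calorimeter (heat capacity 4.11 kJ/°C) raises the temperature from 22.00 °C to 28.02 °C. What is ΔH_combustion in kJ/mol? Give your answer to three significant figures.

ΔT = 28.02 − 22.00 = 6.02 °C
q_cal = C_cal × ΔT = 4.11 × 6.02 = 24.7422 kJ
n = 1.62 / 180.16 = 0.008992 mol
q_rxn = −q_cal = -24.7422 kJ
ΔH = -24.7422 / 0.008992 = -2752 kJ/mol

ΔH = -2750 kJ/mol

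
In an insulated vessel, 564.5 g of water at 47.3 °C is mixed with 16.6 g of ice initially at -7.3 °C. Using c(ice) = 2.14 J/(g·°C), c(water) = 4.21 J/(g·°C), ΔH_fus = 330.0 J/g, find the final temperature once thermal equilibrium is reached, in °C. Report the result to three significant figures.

T_f = 43.6 °C

Heat to bring ice to 0 °C and melt it: q₁ = 16.6×2.14×7.3 + 16.6×330.0 = 5737.3 J
Heat the water can supply cooling to 0 °C: 564.5×4.21×47.3 = 112411 J > q₁, so all ice melts.
Energy balance: 564.5×4.21×(47.3 − T) = 5737.3 + 16.6×4.21×(T − 0)
2376.545(47.3 − T) = 5737.3 + 69.886 T
112411 − 5737.3 = 2446.431 T
T = 106673.7 / 2446.431 = 43.60 °C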